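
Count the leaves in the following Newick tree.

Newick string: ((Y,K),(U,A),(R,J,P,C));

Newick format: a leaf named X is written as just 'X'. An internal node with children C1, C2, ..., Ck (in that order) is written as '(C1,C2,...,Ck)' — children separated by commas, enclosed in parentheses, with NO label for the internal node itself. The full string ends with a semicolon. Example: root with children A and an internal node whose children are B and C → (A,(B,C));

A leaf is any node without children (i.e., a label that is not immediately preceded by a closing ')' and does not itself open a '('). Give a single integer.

Answer: 8

Derivation:
Newick: ((Y,K),(U,A),(R,J,P,C));
Scan left-to-right; a leaf is any maximal label run not followed by '(':
  pos 2: leaf 'Y' → count = 1
  pos 4: leaf 'K' → count = 2
  pos 8: leaf 'U' → count = 3
  pos 10: leaf 'A' → count = 4
  pos 14: leaf 'R' → count = 5
  pos 16: leaf 'J' → count = 6
  pos 18: leaf 'P' → count = 7
  pos 20: leaf 'C' → count = 8
Total leaves: 8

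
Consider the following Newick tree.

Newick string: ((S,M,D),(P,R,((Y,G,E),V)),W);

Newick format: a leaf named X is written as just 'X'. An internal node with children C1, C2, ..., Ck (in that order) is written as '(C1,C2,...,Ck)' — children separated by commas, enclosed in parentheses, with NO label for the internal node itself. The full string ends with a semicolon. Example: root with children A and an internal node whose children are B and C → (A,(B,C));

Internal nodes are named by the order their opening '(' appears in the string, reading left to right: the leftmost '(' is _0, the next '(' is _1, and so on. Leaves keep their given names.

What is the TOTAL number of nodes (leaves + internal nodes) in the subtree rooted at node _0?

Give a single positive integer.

Answer: 15

Derivation:
Newick: ((S,M,D),(P,R,((Y,G,E),V)),W);
Locate _0: it is the '(' at position 0 (the 1st '(' reading left to right).
Query: subtree rooted at _0
_0: subtree_size = 1 + 14
  _1: subtree_size = 1 + 3
    S: subtree_size = 1 + 0
    M: subtree_size = 1 + 0
    D: subtree_size = 1 + 0
  _2: subtree_size = 1 + 8
    P: subtree_size = 1 + 0
    R: subtree_size = 1 + 0
    _3: subtree_size = 1 + 5
      _4: subtree_size = 1 + 3
        Y: subtree_size = 1 + 0
        G: subtree_size = 1 + 0
        E: subtree_size = 1 + 0
      V: subtree_size = 1 + 0
  W: subtree_size = 1 + 0
Total subtree size of _0: 15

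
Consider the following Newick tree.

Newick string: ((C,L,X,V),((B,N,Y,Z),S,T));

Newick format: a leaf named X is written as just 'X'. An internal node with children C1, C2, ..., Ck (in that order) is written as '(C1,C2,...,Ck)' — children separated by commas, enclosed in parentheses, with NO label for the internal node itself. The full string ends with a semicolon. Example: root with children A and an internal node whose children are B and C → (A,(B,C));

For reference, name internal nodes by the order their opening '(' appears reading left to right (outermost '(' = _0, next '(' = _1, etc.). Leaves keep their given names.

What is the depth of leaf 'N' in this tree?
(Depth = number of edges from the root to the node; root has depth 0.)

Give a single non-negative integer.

Newick: ((C,L,X,V),((B,N,Y,Z),S,T));
Naming internals by '(' encounter order: outermost '(' = _0, next = _1, ...
Query node: N
Path from root: _0 -> _2 -> _3 -> N
Depth of N: 3 (number of edges from root)

Answer: 3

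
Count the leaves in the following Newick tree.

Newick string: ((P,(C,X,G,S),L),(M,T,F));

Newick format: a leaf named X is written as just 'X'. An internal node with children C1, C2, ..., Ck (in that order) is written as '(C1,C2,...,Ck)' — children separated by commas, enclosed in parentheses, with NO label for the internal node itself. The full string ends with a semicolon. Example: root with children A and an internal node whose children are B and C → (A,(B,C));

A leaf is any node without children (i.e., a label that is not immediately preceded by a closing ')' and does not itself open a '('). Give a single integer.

Newick: ((P,(C,X,G,S),L),(M,T,F));
Scan left-to-right; a leaf is any maximal label run not followed by '(':
  pos 2: leaf 'P' → count = 1
  pos 5: leaf 'C' → count = 2
  pos 7: leaf 'X' → count = 3
  pos 9: leaf 'G' → count = 4
  pos 11: leaf 'S' → count = 5
  pos 14: leaf 'L' → count = 6
  pos 18: leaf 'M' → count = 7
  pos 20: leaf 'T' → count = 8
  pos 22: leaf 'F' → count = 9
Total leaves: 9

Answer: 9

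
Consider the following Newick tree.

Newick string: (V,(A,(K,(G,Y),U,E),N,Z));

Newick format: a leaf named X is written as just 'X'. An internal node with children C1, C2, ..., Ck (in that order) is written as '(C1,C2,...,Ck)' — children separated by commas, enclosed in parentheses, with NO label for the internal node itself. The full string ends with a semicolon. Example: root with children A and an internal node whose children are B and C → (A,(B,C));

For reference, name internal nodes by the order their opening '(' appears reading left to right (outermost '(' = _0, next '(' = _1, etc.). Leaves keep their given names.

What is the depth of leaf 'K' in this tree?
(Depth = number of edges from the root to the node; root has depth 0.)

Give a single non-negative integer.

Answer: 3

Derivation:
Newick: (V,(A,(K,(G,Y),U,E),N,Z));
Naming internals by '(' encounter order: outermost '(' = _0, next = _1, ...
Query node: K
Path from root: _0 -> _1 -> _2 -> K
Depth of K: 3 (number of edges from root)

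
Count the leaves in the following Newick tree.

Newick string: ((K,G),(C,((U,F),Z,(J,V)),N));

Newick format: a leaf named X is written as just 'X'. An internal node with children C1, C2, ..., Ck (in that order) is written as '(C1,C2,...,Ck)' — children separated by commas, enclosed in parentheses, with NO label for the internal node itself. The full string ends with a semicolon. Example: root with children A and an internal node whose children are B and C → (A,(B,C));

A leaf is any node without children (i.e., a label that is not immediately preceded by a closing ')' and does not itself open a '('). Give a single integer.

Answer: 9

Derivation:
Newick: ((K,G),(C,((U,F),Z,(J,V)),N));
Scan left-to-right; a leaf is any maximal label run not followed by '(':
  pos 2: leaf 'K' → count = 1
  pos 4: leaf 'G' → count = 2
  pos 8: leaf 'C' → count = 3
  pos 12: leaf 'U' → count = 4
  pos 14: leaf 'F' → count = 5
  pos 17: leaf 'Z' → count = 6
  pos 20: leaf 'J' → count = 7
  pos 22: leaf 'V' → count = 8
  pos 26: leaf 'N' → count = 9
Total leaves: 9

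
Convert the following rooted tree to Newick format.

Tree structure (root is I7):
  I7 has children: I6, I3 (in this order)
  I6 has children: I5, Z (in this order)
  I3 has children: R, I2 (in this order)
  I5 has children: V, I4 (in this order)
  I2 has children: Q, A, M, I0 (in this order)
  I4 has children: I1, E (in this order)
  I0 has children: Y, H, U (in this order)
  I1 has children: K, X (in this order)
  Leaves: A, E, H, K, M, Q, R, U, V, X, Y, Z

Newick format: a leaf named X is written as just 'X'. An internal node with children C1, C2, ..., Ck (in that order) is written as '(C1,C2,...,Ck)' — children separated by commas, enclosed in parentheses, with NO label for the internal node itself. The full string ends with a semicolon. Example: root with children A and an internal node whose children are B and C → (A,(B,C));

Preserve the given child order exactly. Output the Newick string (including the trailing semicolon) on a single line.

Answer: (((V,((K,X),E)),Z),(R,(Q,A,M,(Y,H,U))));

Derivation:
internal I7 with children ['I6', 'I3']
  internal I6 with children ['I5', 'Z']
    internal I5 with children ['V', 'I4']
      leaf 'V' → 'V'
      internal I4 with children ['I1', 'E']
        internal I1 with children ['K', 'X']
          leaf 'K' → 'K'
          leaf 'X' → 'X'
        → '(K,X)'
        leaf 'E' → 'E'
      → '((K,X),E)'
    → '(V,((K,X),E))'
    leaf 'Z' → 'Z'
  → '((V,((K,X),E)),Z)'
  internal I3 with children ['R', 'I2']
    leaf 'R' → 'R'
    internal I2 with children ['Q', 'A', 'M', 'I0']
      leaf 'Q' → 'Q'
      leaf 'A' → 'A'
      leaf 'M' → 'M'
      internal I0 with children ['Y', 'H', 'U']
        leaf 'Y' → 'Y'
        leaf 'H' → 'H'
        leaf 'U' → 'U'
      → '(Y,H,U)'
    → '(Q,A,M,(Y,H,U))'
  → '(R,(Q,A,M,(Y,H,U)))'
→ '(((V,((K,X),E)),Z),(R,(Q,A,M,(Y,H,U))))'
Final: (((V,((K,X),E)),Z),(R,(Q,A,M,(Y,H,U))));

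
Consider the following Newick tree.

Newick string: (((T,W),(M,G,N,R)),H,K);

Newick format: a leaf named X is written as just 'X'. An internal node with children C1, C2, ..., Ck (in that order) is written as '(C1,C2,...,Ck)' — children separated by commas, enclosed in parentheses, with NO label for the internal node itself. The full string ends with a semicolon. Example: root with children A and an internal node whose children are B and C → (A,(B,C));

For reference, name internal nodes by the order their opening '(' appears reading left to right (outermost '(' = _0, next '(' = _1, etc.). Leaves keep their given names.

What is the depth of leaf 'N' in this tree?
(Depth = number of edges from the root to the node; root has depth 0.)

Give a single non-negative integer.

Newick: (((T,W),(M,G,N,R)),H,K);
Naming internals by '(' encounter order: outermost '(' = _0, next = _1, ...
Query node: N
Path from root: _0 -> _1 -> _3 -> N
Depth of N: 3 (number of edges from root)

Answer: 3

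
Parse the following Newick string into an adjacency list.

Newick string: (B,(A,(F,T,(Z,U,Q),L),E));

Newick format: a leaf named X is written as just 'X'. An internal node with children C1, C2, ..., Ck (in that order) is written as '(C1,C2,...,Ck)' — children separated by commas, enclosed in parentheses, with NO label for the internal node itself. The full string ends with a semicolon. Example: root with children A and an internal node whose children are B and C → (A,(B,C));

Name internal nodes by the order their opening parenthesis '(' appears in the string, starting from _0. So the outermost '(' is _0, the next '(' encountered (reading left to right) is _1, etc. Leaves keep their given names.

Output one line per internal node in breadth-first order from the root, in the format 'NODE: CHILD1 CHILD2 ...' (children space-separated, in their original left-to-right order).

Answer: _0: B _1
_1: A _2 E
_2: F T _3 L
_3: Z U Q

Derivation:
Input: (B,(A,(F,T,(Z,U,Q),L),E));
Scanning left-to-right, naming '(' by encounter order:
  pos 0: '(' -> open internal node _0 (depth 1)
  pos 3: '(' -> open internal node _1 (depth 2)
  pos 6: '(' -> open internal node _2 (depth 3)
  pos 11: '(' -> open internal node _3 (depth 4)
  pos 17: ')' -> close internal node _3 (now at depth 3)
  pos 20: ')' -> close internal node _2 (now at depth 2)
  pos 23: ')' -> close internal node _1 (now at depth 1)
  pos 24: ')' -> close internal node _0 (now at depth 0)
Total internal nodes: 4
BFS adjacency from root:
  _0: B _1
  _1: A _2 E
  _2: F T _3 L
  _3: Z U Q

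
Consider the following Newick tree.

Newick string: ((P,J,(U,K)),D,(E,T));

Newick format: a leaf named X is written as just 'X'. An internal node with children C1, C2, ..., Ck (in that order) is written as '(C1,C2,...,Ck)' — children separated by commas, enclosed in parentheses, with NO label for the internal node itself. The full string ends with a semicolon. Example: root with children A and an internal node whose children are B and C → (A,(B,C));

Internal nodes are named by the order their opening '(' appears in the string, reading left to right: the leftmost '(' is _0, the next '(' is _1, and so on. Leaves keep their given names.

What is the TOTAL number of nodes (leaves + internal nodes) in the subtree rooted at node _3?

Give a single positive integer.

Answer: 3

Derivation:
Newick: ((P,J,(U,K)),D,(E,T));
Locate _3: it is the '(' at position 15 (the 4th '(' reading left to right).
Query: subtree rooted at _3
_3: subtree_size = 1 + 2
  E: subtree_size = 1 + 0
  T: subtree_size = 1 + 0
Total subtree size of _3: 3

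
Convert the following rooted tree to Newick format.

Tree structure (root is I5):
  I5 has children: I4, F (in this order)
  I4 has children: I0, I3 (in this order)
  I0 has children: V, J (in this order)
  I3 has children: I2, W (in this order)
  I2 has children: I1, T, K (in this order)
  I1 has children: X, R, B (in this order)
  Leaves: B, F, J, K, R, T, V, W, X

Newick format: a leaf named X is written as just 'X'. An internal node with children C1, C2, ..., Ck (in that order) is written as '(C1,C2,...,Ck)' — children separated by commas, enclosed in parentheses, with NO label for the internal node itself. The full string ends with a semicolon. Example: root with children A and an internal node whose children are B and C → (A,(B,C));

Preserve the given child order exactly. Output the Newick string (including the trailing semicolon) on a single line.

internal I5 with children ['I4', 'F']
  internal I4 with children ['I0', 'I3']
    internal I0 with children ['V', 'J']
      leaf 'V' → 'V'
      leaf 'J' → 'J'
    → '(V,J)'
    internal I3 with children ['I2', 'W']
      internal I2 with children ['I1', 'T', 'K']
        internal I1 with children ['X', 'R', 'B']
          leaf 'X' → 'X'
          leaf 'R' → 'R'
          leaf 'B' → 'B'
        → '(X,R,B)'
        leaf 'T' → 'T'
        leaf 'K' → 'K'
      → '((X,R,B),T,K)'
      leaf 'W' → 'W'
    → '(((X,R,B),T,K),W)'
  → '((V,J),(((X,R,B),T,K),W))'
  leaf 'F' → 'F'
→ '(((V,J),(((X,R,B),T,K),W)),F)'
Final: (((V,J),(((X,R,B),T,K),W)),F);

Answer: (((V,J),(((X,R,B),T,K),W)),F);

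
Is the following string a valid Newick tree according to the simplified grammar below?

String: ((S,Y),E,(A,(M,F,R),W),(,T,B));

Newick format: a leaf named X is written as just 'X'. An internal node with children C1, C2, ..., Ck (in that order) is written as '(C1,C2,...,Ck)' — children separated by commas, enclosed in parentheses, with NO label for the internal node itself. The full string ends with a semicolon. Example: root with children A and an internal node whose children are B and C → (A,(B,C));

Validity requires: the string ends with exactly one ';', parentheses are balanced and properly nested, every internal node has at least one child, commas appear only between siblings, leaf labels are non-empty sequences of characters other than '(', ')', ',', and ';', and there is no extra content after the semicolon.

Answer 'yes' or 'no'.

Answer: no

Derivation:
Input: ((S,Y),E,(A,(M,F,R),W),(,T,B));
Paren balance: 5 '(' vs 5 ')' OK
Ends with single ';': True
Full parse: FAILS (empty leaf label at pos 24)
Valid: False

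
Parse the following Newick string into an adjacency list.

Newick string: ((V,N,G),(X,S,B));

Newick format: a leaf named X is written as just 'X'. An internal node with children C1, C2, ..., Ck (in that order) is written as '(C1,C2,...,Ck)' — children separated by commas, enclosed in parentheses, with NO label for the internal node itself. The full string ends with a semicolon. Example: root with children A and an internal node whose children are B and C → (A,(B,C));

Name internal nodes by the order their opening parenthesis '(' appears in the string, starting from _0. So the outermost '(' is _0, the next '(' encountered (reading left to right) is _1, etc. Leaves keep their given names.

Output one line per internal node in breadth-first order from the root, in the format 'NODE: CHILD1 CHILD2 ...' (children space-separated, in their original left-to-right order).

Input: ((V,N,G),(X,S,B));
Scanning left-to-right, naming '(' by encounter order:
  pos 0: '(' -> open internal node _0 (depth 1)
  pos 1: '(' -> open internal node _1 (depth 2)
  pos 7: ')' -> close internal node _1 (now at depth 1)
  pos 9: '(' -> open internal node _2 (depth 2)
  pos 15: ')' -> close internal node _2 (now at depth 1)
  pos 16: ')' -> close internal node _0 (now at depth 0)
Total internal nodes: 3
BFS adjacency from root:
  _0: _1 _2
  _1: V N G
  _2: X S B

Answer: _0: _1 _2
_1: V N G
_2: X S B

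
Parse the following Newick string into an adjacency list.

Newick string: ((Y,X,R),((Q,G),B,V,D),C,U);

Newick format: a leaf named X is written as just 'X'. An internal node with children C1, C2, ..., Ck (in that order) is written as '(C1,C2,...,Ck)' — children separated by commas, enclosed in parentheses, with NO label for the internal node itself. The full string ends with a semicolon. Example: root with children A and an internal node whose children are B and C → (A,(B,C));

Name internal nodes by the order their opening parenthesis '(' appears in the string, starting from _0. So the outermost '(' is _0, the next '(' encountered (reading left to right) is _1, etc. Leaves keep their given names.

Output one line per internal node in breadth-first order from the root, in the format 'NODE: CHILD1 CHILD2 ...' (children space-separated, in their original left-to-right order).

Answer: _0: _1 _2 C U
_1: Y X R
_2: _3 B V D
_3: Q G

Derivation:
Input: ((Y,X,R),((Q,G),B,V,D),C,U);
Scanning left-to-right, naming '(' by encounter order:
  pos 0: '(' -> open internal node _0 (depth 1)
  pos 1: '(' -> open internal node _1 (depth 2)
  pos 7: ')' -> close internal node _1 (now at depth 1)
  pos 9: '(' -> open internal node _2 (depth 2)
  pos 10: '(' -> open internal node _3 (depth 3)
  pos 14: ')' -> close internal node _3 (now at depth 2)
  pos 21: ')' -> close internal node _2 (now at depth 1)
  pos 26: ')' -> close internal node _0 (now at depth 0)
Total internal nodes: 4
BFS adjacency from root:
  _0: _1 _2 C U
  _1: Y X R
  _2: _3 B V D
  _3: Q G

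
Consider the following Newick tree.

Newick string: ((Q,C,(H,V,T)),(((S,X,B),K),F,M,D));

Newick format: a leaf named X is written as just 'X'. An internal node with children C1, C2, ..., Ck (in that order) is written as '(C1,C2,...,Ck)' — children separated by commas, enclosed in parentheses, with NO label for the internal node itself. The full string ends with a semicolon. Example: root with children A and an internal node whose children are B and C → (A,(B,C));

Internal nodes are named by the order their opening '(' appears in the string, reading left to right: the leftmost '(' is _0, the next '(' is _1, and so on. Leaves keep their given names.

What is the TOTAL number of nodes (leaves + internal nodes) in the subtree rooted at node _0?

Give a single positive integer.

Newick: ((Q,C,(H,V,T)),(((S,X,B),K),F,M,D));
Locate _0: it is the '(' at position 0 (the 1st '(' reading left to right).
Query: subtree rooted at _0
_0: subtree_size = 1 + 17
  _1: subtree_size = 1 + 6
    Q: subtree_size = 1 + 0
    C: subtree_size = 1 + 0
    _2: subtree_size = 1 + 3
      H: subtree_size = 1 + 0
      V: subtree_size = 1 + 0
      T: subtree_size = 1 + 0
  _3: subtree_size = 1 + 9
    _4: subtree_size = 1 + 5
      _5: subtree_size = 1 + 3
        S: subtree_size = 1 + 0
        X: subtree_size = 1 + 0
        B: subtree_size = 1 + 0
      K: subtree_size = 1 + 0
    F: subtree_size = 1 + 0
    M: subtree_size = 1 + 0
    D: subtree_size = 1 + 0
Total subtree size of _0: 18

Answer: 18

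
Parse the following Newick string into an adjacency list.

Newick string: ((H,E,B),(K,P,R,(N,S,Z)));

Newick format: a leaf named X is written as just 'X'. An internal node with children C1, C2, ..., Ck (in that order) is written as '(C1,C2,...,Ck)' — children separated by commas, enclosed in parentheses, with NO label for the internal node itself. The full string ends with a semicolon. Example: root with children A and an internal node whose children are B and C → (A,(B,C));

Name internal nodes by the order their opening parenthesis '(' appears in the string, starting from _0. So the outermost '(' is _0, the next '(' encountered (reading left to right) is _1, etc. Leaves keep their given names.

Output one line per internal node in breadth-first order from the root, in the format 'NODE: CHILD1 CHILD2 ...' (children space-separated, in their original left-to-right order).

Input: ((H,E,B),(K,P,R,(N,S,Z)));
Scanning left-to-right, naming '(' by encounter order:
  pos 0: '(' -> open internal node _0 (depth 1)
  pos 1: '(' -> open internal node _1 (depth 2)
  pos 7: ')' -> close internal node _1 (now at depth 1)
  pos 9: '(' -> open internal node _2 (depth 2)
  pos 16: '(' -> open internal node _3 (depth 3)
  pos 22: ')' -> close internal node _3 (now at depth 2)
  pos 23: ')' -> close internal node _2 (now at depth 1)
  pos 24: ')' -> close internal node _0 (now at depth 0)
Total internal nodes: 4
BFS adjacency from root:
  _0: _1 _2
  _1: H E B
  _2: K P R _3
  _3: N S Z

Answer: _0: _1 _2
_1: H E B
_2: K P R _3
_3: N S Z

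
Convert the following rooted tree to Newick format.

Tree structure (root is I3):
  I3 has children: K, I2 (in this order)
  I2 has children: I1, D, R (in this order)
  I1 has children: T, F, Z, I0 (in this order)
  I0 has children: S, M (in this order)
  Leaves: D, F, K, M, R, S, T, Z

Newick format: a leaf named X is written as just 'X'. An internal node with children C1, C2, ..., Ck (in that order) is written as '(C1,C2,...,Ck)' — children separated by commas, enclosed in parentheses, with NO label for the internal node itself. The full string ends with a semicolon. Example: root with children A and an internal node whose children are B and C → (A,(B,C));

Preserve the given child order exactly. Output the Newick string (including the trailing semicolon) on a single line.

Answer: (K,((T,F,Z,(S,M)),D,R));

Derivation:
internal I3 with children ['K', 'I2']
  leaf 'K' → 'K'
  internal I2 with children ['I1', 'D', 'R']
    internal I1 with children ['T', 'F', 'Z', 'I0']
      leaf 'T' → 'T'
      leaf 'F' → 'F'
      leaf 'Z' → 'Z'
      internal I0 with children ['S', 'M']
        leaf 'S' → 'S'
        leaf 'M' → 'M'
      → '(S,M)'
    → '(T,F,Z,(S,M))'
    leaf 'D' → 'D'
    leaf 'R' → 'R'
  → '((T,F,Z,(S,M)),D,R)'
→ '(K,((T,F,Z,(S,M)),D,R))'
Final: (K,((T,F,Z,(S,M)),D,R));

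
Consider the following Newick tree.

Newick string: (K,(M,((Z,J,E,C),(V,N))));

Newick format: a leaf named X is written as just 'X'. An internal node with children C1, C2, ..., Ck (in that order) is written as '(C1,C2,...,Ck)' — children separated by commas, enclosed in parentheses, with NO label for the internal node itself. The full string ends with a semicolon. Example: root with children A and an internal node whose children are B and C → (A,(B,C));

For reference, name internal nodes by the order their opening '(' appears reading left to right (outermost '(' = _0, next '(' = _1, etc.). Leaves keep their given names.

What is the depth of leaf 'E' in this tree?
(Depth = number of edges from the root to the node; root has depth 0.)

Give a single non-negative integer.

Newick: (K,(M,((Z,J,E,C),(V,N))));
Naming internals by '(' encounter order: outermost '(' = _0, next = _1, ...
Query node: E
Path from root: _0 -> _1 -> _2 -> _3 -> E
Depth of E: 4 (number of edges from root)

Answer: 4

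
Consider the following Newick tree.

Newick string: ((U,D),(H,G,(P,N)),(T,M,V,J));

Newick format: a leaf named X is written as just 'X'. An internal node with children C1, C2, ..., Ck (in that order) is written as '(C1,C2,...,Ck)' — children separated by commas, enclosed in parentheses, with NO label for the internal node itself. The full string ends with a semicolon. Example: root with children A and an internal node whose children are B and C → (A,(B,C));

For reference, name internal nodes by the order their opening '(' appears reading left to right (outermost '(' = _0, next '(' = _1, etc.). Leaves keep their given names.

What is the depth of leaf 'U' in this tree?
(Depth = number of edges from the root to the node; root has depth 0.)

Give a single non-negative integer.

Answer: 2

Derivation:
Newick: ((U,D),(H,G,(P,N)),(T,M,V,J));
Naming internals by '(' encounter order: outermost '(' = _0, next = _1, ...
Query node: U
Path from root: _0 -> _1 -> U
Depth of U: 2 (number of edges from root)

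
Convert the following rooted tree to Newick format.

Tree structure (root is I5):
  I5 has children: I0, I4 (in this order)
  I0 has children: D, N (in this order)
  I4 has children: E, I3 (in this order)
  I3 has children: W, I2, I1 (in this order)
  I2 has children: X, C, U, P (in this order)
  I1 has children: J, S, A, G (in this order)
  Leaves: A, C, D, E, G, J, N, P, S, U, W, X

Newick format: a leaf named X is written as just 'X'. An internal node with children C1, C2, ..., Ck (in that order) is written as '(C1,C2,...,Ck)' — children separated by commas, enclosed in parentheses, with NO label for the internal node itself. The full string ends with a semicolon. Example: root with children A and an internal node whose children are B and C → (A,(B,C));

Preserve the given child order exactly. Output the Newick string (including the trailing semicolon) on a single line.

internal I5 with children ['I0', 'I4']
  internal I0 with children ['D', 'N']
    leaf 'D' → 'D'
    leaf 'N' → 'N'
  → '(D,N)'
  internal I4 with children ['E', 'I3']
    leaf 'E' → 'E'
    internal I3 with children ['W', 'I2', 'I1']
      leaf 'W' → 'W'
      internal I2 with children ['X', 'C', 'U', 'P']
        leaf 'X' → 'X'
        leaf 'C' → 'C'
        leaf 'U' → 'U'
        leaf 'P' → 'P'
      → '(X,C,U,P)'
      internal I1 with children ['J', 'S', 'A', 'G']
        leaf 'J' → 'J'
        leaf 'S' → 'S'
        leaf 'A' → 'A'
        leaf 'G' → 'G'
      → '(J,S,A,G)'
    → '(W,(X,C,U,P),(J,S,A,G))'
  → '(E,(W,(X,C,U,P),(J,S,A,G)))'
→ '((D,N),(E,(W,(X,C,U,P),(J,S,A,G))))'
Final: ((D,N),(E,(W,(X,C,U,P),(J,S,A,G))));

Answer: ((D,N),(E,(W,(X,C,U,P),(J,S,A,G))));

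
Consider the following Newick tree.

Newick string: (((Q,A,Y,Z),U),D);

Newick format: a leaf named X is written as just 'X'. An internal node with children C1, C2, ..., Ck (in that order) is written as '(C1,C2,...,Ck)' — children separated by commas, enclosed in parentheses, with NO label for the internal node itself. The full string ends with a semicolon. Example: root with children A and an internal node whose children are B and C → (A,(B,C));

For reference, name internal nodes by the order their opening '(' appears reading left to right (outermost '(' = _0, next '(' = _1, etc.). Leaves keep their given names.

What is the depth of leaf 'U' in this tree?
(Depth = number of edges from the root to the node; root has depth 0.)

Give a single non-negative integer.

Newick: (((Q,A,Y,Z),U),D);
Naming internals by '(' encounter order: outermost '(' = _0, next = _1, ...
Query node: U
Path from root: _0 -> _1 -> U
Depth of U: 2 (number of edges from root)

Answer: 2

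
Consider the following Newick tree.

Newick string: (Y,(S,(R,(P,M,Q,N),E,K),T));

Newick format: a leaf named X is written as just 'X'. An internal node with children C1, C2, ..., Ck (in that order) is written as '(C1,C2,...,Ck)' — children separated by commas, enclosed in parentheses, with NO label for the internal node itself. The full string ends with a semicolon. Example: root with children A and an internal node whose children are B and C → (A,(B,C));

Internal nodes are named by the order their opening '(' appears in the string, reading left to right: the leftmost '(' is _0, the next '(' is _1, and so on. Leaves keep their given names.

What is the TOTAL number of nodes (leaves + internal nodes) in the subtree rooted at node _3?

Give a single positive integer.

Newick: (Y,(S,(R,(P,M,Q,N),E,K),T));
Locate _3: it is the '(' at position 9 (the 4th '(' reading left to right).
Query: subtree rooted at _3
_3: subtree_size = 1 + 4
  P: subtree_size = 1 + 0
  M: subtree_size = 1 + 0
  Q: subtree_size = 1 + 0
  N: subtree_size = 1 + 0
Total subtree size of _3: 5

Answer: 5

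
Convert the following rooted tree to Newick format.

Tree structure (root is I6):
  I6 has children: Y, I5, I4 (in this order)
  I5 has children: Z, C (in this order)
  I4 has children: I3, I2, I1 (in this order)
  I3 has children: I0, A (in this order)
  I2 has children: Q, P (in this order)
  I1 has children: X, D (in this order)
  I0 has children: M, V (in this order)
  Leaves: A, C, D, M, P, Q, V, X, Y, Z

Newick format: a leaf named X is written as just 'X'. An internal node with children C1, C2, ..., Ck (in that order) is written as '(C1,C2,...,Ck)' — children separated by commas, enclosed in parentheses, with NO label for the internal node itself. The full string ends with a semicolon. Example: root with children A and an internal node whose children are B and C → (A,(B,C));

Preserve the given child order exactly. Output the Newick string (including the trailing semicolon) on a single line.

Answer: (Y,(Z,C),(((M,V),A),(Q,P),(X,D)));

Derivation:
internal I6 with children ['Y', 'I5', 'I4']
  leaf 'Y' → 'Y'
  internal I5 with children ['Z', 'C']
    leaf 'Z' → 'Z'
    leaf 'C' → 'C'
  → '(Z,C)'
  internal I4 with children ['I3', 'I2', 'I1']
    internal I3 with children ['I0', 'A']
      internal I0 with children ['M', 'V']
        leaf 'M' → 'M'
        leaf 'V' → 'V'
      → '(M,V)'
      leaf 'A' → 'A'
    → '((M,V),A)'
    internal I2 with children ['Q', 'P']
      leaf 'Q' → 'Q'
      leaf 'P' → 'P'
    → '(Q,P)'
    internal I1 with children ['X', 'D']
      leaf 'X' → 'X'
      leaf 'D' → 'D'
    → '(X,D)'
  → '(((M,V),A),(Q,P),(X,D))'
→ '(Y,(Z,C),(((M,V),A),(Q,P),(X,D)))'
Final: (Y,(Z,C),(((M,V),A),(Q,P),(X,D)));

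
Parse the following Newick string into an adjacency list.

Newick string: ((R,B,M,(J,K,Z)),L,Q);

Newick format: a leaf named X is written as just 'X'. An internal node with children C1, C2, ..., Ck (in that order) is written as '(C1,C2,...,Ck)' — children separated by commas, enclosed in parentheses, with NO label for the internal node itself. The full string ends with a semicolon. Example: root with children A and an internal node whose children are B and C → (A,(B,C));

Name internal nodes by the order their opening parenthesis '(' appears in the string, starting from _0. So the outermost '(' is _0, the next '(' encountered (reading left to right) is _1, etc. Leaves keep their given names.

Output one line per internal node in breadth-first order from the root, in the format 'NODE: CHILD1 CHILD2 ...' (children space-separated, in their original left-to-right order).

Input: ((R,B,M,(J,K,Z)),L,Q);
Scanning left-to-right, naming '(' by encounter order:
  pos 0: '(' -> open internal node _0 (depth 1)
  pos 1: '(' -> open internal node _1 (depth 2)
  pos 8: '(' -> open internal node _2 (depth 3)
  pos 14: ')' -> close internal node _2 (now at depth 2)
  pos 15: ')' -> close internal node _1 (now at depth 1)
  pos 20: ')' -> close internal node _0 (now at depth 0)
Total internal nodes: 3
BFS adjacency from root:
  _0: _1 L Q
  _1: R B M _2
  _2: J K Z

Answer: _0: _1 L Q
_1: R B M _2
_2: J K Z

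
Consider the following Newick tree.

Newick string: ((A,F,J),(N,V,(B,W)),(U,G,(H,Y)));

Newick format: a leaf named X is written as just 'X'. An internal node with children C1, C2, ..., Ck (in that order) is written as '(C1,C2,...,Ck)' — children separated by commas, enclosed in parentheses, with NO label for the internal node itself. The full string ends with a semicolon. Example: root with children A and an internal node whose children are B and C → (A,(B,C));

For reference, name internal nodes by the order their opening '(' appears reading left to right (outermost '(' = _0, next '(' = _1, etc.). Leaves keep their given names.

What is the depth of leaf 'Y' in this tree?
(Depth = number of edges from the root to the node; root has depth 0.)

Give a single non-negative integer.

Newick: ((A,F,J),(N,V,(B,W)),(U,G,(H,Y)));
Naming internals by '(' encounter order: outermost '(' = _0, next = _1, ...
Query node: Y
Path from root: _0 -> _4 -> _5 -> Y
Depth of Y: 3 (number of edges from root)

Answer: 3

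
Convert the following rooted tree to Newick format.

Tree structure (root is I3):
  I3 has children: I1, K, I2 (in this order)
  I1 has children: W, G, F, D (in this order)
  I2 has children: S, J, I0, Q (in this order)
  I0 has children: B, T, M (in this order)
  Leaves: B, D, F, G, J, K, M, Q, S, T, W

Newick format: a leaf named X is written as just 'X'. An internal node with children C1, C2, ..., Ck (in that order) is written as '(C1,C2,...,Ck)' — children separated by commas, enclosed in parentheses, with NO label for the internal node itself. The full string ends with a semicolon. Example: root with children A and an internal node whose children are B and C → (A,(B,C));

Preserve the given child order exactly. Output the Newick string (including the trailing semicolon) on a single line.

internal I3 with children ['I1', 'K', 'I2']
  internal I1 with children ['W', 'G', 'F', 'D']
    leaf 'W' → 'W'
    leaf 'G' → 'G'
    leaf 'F' → 'F'
    leaf 'D' → 'D'
  → '(W,G,F,D)'
  leaf 'K' → 'K'
  internal I2 with children ['S', 'J', 'I0', 'Q']
    leaf 'S' → 'S'
    leaf 'J' → 'J'
    internal I0 with children ['B', 'T', 'M']
      leaf 'B' → 'B'
      leaf 'T' → 'T'
      leaf 'M' → 'M'
    → '(B,T,M)'
    leaf 'Q' → 'Q'
  → '(S,J,(B,T,M),Q)'
→ '((W,G,F,D),K,(S,J,(B,T,M),Q))'
Final: ((W,G,F,D),K,(S,J,(B,T,M),Q));

Answer: ((W,G,F,D),K,(S,J,(B,T,M),Q));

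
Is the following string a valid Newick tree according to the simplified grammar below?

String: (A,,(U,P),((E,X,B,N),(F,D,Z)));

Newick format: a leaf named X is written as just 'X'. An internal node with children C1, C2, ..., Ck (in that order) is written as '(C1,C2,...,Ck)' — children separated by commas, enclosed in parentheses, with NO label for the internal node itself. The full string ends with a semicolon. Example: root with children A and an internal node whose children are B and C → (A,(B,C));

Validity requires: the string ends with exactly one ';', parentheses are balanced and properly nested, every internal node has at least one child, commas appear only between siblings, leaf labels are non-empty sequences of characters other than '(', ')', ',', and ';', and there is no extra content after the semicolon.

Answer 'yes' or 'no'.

Input: (A,,(U,P),((E,X,B,N),(F,D,Z)));
Paren balance: 5 '(' vs 5 ')' OK
Ends with single ';': True
Full parse: FAILS (empty leaf label at pos 3)
Valid: False

Answer: no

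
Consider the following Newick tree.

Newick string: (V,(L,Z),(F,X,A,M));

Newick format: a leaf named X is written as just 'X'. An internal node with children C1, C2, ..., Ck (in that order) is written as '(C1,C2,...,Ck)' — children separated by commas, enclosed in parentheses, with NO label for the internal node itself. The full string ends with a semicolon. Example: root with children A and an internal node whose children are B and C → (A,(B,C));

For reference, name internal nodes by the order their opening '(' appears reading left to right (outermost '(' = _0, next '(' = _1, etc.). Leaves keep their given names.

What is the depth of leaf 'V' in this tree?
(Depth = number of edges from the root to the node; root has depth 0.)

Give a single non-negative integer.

Answer: 1

Derivation:
Newick: (V,(L,Z),(F,X,A,M));
Naming internals by '(' encounter order: outermost '(' = _0, next = _1, ...
Query node: V
Path from root: _0 -> V
Depth of V: 1 (number of edges from root)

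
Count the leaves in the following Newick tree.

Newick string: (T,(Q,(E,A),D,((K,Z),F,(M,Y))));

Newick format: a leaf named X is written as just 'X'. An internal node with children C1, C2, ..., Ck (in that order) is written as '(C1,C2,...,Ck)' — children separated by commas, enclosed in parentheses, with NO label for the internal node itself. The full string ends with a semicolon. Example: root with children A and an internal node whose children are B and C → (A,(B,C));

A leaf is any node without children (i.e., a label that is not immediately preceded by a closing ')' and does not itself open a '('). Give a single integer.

Answer: 10

Derivation:
Newick: (T,(Q,(E,A),D,((K,Z),F,(M,Y))));
Scan left-to-right; a leaf is any maximal label run not followed by '(':
  pos 1: leaf 'T' → count = 1
  pos 4: leaf 'Q' → count = 2
  pos 7: leaf 'E' → count = 3
  pos 9: leaf 'A' → count = 4
  pos 12: leaf 'D' → count = 5
  pos 16: leaf 'K' → count = 6
  pos 18: leaf 'Z' → count = 7
  pos 21: leaf 'F' → count = 8
  pos 24: leaf 'M' → count = 9
  pos 26: leaf 'Y' → count = 10
Total leaves: 10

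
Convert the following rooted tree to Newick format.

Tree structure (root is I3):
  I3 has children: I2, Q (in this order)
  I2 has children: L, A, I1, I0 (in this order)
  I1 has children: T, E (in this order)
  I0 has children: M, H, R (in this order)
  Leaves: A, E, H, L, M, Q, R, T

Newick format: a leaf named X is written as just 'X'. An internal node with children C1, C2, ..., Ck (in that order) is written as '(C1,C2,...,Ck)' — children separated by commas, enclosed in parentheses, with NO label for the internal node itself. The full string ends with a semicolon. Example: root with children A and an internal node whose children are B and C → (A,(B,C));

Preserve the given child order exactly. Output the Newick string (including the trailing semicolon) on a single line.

Answer: ((L,A,(T,E),(M,H,R)),Q);

Derivation:
internal I3 with children ['I2', 'Q']
  internal I2 with children ['L', 'A', 'I1', 'I0']
    leaf 'L' → 'L'
    leaf 'A' → 'A'
    internal I1 with children ['T', 'E']
      leaf 'T' → 'T'
      leaf 'E' → 'E'
    → '(T,E)'
    internal I0 with children ['M', 'H', 'R']
      leaf 'M' → 'M'
      leaf 'H' → 'H'
      leaf 'R' → 'R'
    → '(M,H,R)'
  → '(L,A,(T,E),(M,H,R))'
  leaf 'Q' → 'Q'
→ '((L,A,(T,E),(M,H,R)),Q)'
Final: ((L,A,(T,E),(M,H,R)),Q);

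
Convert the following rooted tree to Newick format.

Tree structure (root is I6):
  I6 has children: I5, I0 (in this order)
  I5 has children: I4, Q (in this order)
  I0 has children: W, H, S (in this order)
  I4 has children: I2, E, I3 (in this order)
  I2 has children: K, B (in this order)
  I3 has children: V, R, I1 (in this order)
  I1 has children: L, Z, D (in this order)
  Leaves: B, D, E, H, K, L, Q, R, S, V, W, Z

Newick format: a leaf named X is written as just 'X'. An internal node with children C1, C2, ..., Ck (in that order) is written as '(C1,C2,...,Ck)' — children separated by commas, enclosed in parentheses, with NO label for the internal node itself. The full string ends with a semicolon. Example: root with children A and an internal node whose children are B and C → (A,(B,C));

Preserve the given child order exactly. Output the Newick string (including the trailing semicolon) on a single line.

Answer: ((((K,B),E,(V,R,(L,Z,D))),Q),(W,H,S));

Derivation:
internal I6 with children ['I5', 'I0']
  internal I5 with children ['I4', 'Q']
    internal I4 with children ['I2', 'E', 'I3']
      internal I2 with children ['K', 'B']
        leaf 'K' → 'K'
        leaf 'B' → 'B'
      → '(K,B)'
      leaf 'E' → 'E'
      internal I3 with children ['V', 'R', 'I1']
        leaf 'V' → 'V'
        leaf 'R' → 'R'
        internal I1 with children ['L', 'Z', 'D']
          leaf 'L' → 'L'
          leaf 'Z' → 'Z'
          leaf 'D' → 'D'
        → '(L,Z,D)'
      → '(V,R,(L,Z,D))'
    → '((K,B),E,(V,R,(L,Z,D)))'
    leaf 'Q' → 'Q'
  → '(((K,B),E,(V,R,(L,Z,D))),Q)'
  internal I0 with children ['W', 'H', 'S']
    leaf 'W' → 'W'
    leaf 'H' → 'H'
    leaf 'S' → 'S'
  → '(W,H,S)'
→ '((((K,B),E,(V,R,(L,Z,D))),Q),(W,H,S))'
Final: ((((K,B),E,(V,R,(L,Z,D))),Q),(W,H,S));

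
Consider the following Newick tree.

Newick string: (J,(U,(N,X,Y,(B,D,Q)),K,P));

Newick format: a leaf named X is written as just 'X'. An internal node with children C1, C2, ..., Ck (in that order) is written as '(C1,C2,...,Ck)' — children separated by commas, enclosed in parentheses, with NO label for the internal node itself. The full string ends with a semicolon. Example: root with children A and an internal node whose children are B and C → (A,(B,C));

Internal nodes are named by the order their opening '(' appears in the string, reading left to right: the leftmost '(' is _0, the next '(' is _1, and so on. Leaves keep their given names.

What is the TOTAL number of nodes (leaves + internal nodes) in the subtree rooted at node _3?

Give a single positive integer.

Newick: (J,(U,(N,X,Y,(B,D,Q)),K,P));
Locate _3: it is the '(' at position 13 (the 4th '(' reading left to right).
Query: subtree rooted at _3
_3: subtree_size = 1 + 3
  B: subtree_size = 1 + 0
  D: subtree_size = 1 + 0
  Q: subtree_size = 1 + 0
Total subtree size of _3: 4

Answer: 4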